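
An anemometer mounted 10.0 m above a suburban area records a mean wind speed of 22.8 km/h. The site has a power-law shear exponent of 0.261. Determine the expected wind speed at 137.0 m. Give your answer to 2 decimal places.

Power-law profile: V₂ = V₁ · (z₂/z₁)^α
V₂ = 22.8 × (137.0/10.0)^0.261 = 22.8 × (13.7000)^0.261
    = 22.8 × 1.9801 = 45.1460 km/h

45.15 km/h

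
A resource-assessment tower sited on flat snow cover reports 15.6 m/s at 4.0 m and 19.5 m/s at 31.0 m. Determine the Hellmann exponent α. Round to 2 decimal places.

Power law: V₂/V₁ = (z₂/z₁)^α ⇒ α = ln(V₂/V₁) / ln(z₂/z₁)
α = ln(19.5/15.6) / ln(31.0/4.0) = ln(1.2500) / ln(7.7500)
  = 0.22314 / 2.04769 = 0.10897

α ≈ 0.11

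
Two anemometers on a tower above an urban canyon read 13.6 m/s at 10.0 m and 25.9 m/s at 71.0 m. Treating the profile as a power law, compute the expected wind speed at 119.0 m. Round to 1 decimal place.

First find α: α = ln(V₂/V₁)/ln(z₂/z₁) = ln(25.9/13.6)/ln(71.0/10.0) = 0.64417/1.96009 = 0.3286
Extrapolate from 71.0 m to 119.0 m: V₃ = 25.9 × (119.0/71.0)^0.3286 = 25.9 × 1.1850 = 30.6910 m/s

30.7 m/s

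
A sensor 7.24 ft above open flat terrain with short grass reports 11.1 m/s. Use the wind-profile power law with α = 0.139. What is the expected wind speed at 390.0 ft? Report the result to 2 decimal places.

Power-law profile: V₂ = V₁ · (z₂/z₁)^α
V₂ = 11.1 × (390.0/7.24)^0.139 = 11.1 × (53.8674)^0.139
    = 11.1 × 1.7404 = 19.3187 m/s

19.32 m/s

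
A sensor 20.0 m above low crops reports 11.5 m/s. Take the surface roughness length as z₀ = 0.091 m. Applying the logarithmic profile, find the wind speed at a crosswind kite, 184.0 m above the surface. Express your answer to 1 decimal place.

Log law: V(z) ∝ ln(z/z₀), so V₂/V₁ = ln(z₂/z₀) / ln(z₁/z₀).
ln(184.0/0.091) = 7.6118, ln(20.0/0.091) = 5.3926
V₂ = 11.5 × 7.6118/5.3926 = 11.5 × 1.4115 = 16.2325 m/s

16.2 m/s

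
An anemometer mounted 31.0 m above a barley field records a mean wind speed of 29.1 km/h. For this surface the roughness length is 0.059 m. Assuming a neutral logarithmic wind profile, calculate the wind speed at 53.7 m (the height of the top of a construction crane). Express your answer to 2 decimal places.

31.65 km/h

Log law: V(z) ∝ ln(z/z₀), so V₂/V₁ = ln(z₂/z₀) / ln(z₁/z₀).
ln(53.7/0.059) = 6.8136, ln(31.0/0.059) = 6.2642
V₂ = 29.1 × 6.8136/6.2642 = 29.1 × 1.0877 = 31.6523 km/h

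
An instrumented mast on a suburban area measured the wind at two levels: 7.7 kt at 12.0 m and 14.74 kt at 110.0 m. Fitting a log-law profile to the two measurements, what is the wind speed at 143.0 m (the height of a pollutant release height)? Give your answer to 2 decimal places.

Log law: V ∝ ln(z/z₀). From the pair, with r = V₁/V₂ = 0.52239,
ln z₀ = (ln z₁ − r·ln z₂)/(1 − r) = (2.4849 − 0.52239×4.7005)/0.47761 = 0.0616 → z₀ = 1.064 m
V₃ = V₁ · ln(z₃/z₀)/ln(z₁/z₀) = 7.7 × 4.9012/2.4233 = 15.5737 kt

15.57 kt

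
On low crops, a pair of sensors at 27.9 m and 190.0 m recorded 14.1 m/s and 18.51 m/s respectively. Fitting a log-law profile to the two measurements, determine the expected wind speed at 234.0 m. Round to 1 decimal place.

Log law: V ∝ ln(z/z₀). From the pair, with r = V₁/V₂ = 0.76175,
ln z₀ = (ln z₁ − r·ln z₂)/(1 − r) = (3.3286 − 0.76175×5.2470)/0.23825 = -2.8050 → z₀ = 0.06051 m
V₃ = V₁ · ln(z₃/z₀)/ln(z₁/z₀) = 14.1 × 8.2603/6.1337 = 18.9888 m/s

19.0 m/s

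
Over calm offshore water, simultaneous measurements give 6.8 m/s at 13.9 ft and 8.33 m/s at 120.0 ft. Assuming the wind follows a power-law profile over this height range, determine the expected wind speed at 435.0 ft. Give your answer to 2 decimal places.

9.40 m/s

First find α: α = ln(V₂/V₁)/ln(z₂/z₁) = ln(8.33/6.8)/ln(120.0/13.9) = 0.20294/2.15560 = 0.0941
Extrapolate from 120.0 ft to 435.0 ft: V₃ = 8.33 × (435.0/120.0)^0.0941 = 8.33 × 1.1289 = 9.4038 m/s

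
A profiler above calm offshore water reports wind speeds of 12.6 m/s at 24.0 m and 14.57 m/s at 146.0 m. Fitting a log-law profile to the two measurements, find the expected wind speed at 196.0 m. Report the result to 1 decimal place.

14.9 m/s

Log law: V ∝ ln(z/z₀). From the pair, with r = V₁/V₂ = 0.86479,
ln z₀ = (ln z₁ − r·ln z₂)/(1 − r) = (3.1781 − 0.86479×4.9836)/0.13521 = -8.3702 → z₀ = 0.0002317 m
V₃ = V₁ · ln(z₃/z₀)/ln(z₁/z₀) = 12.6 × 13.6483/11.5482 = 14.8913 m/s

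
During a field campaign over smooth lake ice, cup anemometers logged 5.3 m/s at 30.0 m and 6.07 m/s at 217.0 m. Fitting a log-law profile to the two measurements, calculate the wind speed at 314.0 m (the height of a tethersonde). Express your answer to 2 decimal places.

6.21 m/s

Log law: V ∝ ln(z/z₀). From the pair, with r = V₁/V₂ = 0.87315,
ln z₀ = (ln z₁ − r·ln z₂)/(1 − r) = (3.4012 − 0.87315×5.3799)/0.12685 = -10.2184 → z₀ = 0.00003649 m
V₃ = V₁ · ln(z₃/z₀)/ln(z₁/z₀) = 5.3 × 15.9678/13.6196 = 6.2138 m/s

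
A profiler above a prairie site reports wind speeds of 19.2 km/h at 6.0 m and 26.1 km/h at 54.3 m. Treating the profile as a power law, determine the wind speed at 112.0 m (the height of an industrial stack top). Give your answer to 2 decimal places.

28.87 km/h

First find α: α = ln(V₂/V₁)/ln(z₂/z₁) = ln(26.1/19.2)/ln(54.3/6.0) = 0.30703/2.20276 = 0.1394
Extrapolate from 54.3 m to 112.0 m: V₃ = 26.1 × (112.0/54.3)^0.1394 = 26.1 × 1.1062 = 28.8712 km/h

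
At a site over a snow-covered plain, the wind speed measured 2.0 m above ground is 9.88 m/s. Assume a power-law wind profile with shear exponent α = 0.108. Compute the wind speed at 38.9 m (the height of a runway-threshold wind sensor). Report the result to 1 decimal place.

13.6 m/s

Power-law profile: V₂ = V₁ · (z₂/z₁)^α
V₂ = 9.88 × (38.9/2.0)^0.108 = 9.88 × (19.4500)^0.108
    = 9.88 × 1.3779 = 13.6132 m/s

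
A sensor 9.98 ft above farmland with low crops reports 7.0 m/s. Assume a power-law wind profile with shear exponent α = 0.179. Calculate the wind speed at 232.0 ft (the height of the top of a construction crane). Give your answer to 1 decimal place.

12.3 m/s

Power-law profile: V₂ = V₁ · (z₂/z₁)^α
V₂ = 7.0 × (232.0/9.98)^0.179 = 7.0 × (23.2465)^0.179
    = 7.0 × 1.7562 = 12.2935 m/s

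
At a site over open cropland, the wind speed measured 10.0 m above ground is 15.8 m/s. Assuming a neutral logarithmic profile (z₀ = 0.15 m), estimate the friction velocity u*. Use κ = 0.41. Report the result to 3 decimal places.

u* ≈ 1.542 m/s

Log law: V(z) = (u*/κ) · ln(z/z₀) ⇒ u* = κ · V / ln(z/z₀)
u* = 0.41 × 15.8 / ln(10.0/0.15) = 0.41 × 15.8 / 4.1997
   = 6.4780 / 4.1997 = 1.5425 m/s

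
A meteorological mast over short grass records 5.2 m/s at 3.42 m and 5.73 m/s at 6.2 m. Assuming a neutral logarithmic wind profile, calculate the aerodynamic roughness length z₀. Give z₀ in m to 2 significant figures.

Log law: V(z) ∝ ln(z/z₀). With r = V₁/V₂ = 5.2/5.73 = 0.90750,
r · ln(z₂/z₀) = ln(z₁/z₀) ⇒ ln z₀ = (ln z₁ − r·ln z₂)/(1 − r)
ln z₀ = (1.22964 − 0.90750×1.82455) / 0.09250 = -4.6072
z₀ = exp(-4.6072) = 0.009980 m

z₀ ≈ 0.0100 m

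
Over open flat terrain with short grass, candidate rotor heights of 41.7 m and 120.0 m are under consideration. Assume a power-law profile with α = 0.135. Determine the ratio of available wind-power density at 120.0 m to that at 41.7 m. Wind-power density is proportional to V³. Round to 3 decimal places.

1.534

Speed ratio: V_B/V_A = (z_B/z_A)^α = (120.0/41.7)^0.135 = (2.8777)^0.135 = 1.15338
Power-density ratio: P_B/P_A = (V_B/V_A)³ = (1.15338)³ = 1.53431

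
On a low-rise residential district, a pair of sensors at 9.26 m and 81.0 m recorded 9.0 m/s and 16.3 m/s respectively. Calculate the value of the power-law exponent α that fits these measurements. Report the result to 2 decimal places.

Power law: V₂/V₁ = (z₂/z₁)^α ⇒ α = ln(V₂/V₁) / ln(z₂/z₁)
α = ln(16.3/9.0) / ln(81.0/9.26) = ln(1.8111) / ln(8.7473)
  = 0.59394 / 2.16875 = 0.27386

α ≈ 0.27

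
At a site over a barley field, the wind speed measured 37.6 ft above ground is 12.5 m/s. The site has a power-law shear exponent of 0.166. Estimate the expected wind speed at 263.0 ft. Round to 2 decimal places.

Power-law profile: V₂ = V₁ · (z₂/z₁)^α
V₂ = 12.5 × (263.0/37.6)^0.166 = 12.5 × (6.9947)^0.166
    = 12.5 × 1.3811 = 17.2640 m/s

17.26 m/s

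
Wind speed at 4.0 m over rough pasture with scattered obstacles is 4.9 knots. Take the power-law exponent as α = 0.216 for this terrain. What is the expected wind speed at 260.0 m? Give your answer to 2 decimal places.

Power-law profile: V₂ = V₁ · (z₂/z₁)^α
V₂ = 4.9 × (260.0/4.0)^0.216 = 4.9 × (65.0000)^0.216
    = 4.9 × 2.4637 = 12.0722 knots

12.07 knots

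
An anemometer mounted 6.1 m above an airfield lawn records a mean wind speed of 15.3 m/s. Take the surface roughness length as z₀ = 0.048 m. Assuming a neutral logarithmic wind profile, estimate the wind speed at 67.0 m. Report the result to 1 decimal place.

Log law: V(z) ∝ ln(z/z₀), so V₂/V₁ = ln(z₂/z₀) / ln(z₁/z₀).
ln(67.0/0.048) = 7.2412, ln(6.1/0.048) = 4.8448
V₂ = 15.3 × 7.2412/4.8448 = 15.3 × 1.4946 = 22.8678 m/s

22.9 m/s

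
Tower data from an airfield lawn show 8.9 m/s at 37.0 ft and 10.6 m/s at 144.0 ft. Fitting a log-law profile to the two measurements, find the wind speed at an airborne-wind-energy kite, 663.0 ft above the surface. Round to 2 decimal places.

Log law: V ∝ ln(z/z₀). From the pair, with r = V₁/V₂ = 0.83962,
ln z₀ = (ln z₁ − r·ln z₂)/(1 − r) = (3.6109 − 0.83962×4.9698)/0.16038 = -3.5033 → z₀ = 0.03010 ft
V₃ = V₁ · ln(z₃/z₀)/ln(z₁/z₀) = 8.9 × 10.0001/7.1142 = 12.5103 m/s

12.51 m/s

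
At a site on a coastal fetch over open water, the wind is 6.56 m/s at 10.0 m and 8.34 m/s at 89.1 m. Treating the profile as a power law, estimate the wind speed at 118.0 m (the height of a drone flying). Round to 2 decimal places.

8.60 m/s

First find α: α = ln(V₂/V₁)/ln(z₂/z₁) = ln(8.34/6.56)/ln(89.1/10.0) = 0.24007/2.18717 = 0.1098
Extrapolate from 89.1 m to 118.0 m: V₃ = 8.34 × (118.0/89.1)^0.1098 = 8.34 × 1.0313 = 8.6012 m/s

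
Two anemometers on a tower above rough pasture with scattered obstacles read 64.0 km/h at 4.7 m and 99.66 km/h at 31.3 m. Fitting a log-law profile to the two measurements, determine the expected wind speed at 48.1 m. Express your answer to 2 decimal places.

Log law: V ∝ ln(z/z₀). From the pair, with r = V₁/V₂ = 0.64218,
ln z₀ = (ln z₁ − r·ln z₂)/(1 − r) = (1.5476 − 0.64218×3.4436)/0.35782 = -1.8553 → z₀ = 0.1564 m
V₃ = V₁ · ln(z₃/z₀)/ln(z₁/z₀) = 64.0 × 5.7286/3.4029 = 107.7409 km/h

107.74 km/h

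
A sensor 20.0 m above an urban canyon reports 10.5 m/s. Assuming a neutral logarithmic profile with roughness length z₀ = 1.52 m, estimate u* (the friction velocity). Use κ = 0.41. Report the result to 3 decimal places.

Log law: V(z) = (u*/κ) · ln(z/z₀) ⇒ u* = κ · V / ln(z/z₀)
u* = 0.41 × 10.5 / ln(20.0/1.52) = 0.41 × 10.5 / 2.5770
   = 4.3050 / 2.5770 = 1.6705 m/s

u* ≈ 1.671 m/s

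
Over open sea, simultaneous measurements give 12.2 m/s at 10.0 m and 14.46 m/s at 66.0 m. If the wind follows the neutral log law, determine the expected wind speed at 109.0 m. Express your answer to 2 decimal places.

Log law: V ∝ ln(z/z₀). From the pair, with r = V₁/V₂ = 0.84371,
ln z₀ = (ln z₁ − r·ln z₂)/(1 − r) = (2.3026 − 0.84371×4.1897)/0.15629 = -7.8843 → z₀ = 0.0003766 m
V₃ = V₁ · ln(z₃/z₀)/ln(z₁/z₀) = 12.2 × 12.5756/10.1868 = 15.0608 m/s

15.06 m/s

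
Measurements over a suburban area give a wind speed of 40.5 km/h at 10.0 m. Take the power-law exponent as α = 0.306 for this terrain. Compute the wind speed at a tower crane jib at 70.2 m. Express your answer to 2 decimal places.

73.52 km/h

Power-law profile: V₂ = V₁ · (z₂/z₁)^α
V₂ = 40.5 × (70.2/10.0)^0.306 = 40.5 × (7.0200)^0.306
    = 40.5 × 1.8154 = 73.5249 km/h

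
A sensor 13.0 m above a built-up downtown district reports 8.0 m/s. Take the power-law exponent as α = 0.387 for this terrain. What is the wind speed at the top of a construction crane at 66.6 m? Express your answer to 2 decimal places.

15.05 m/s

Power-law profile: V₂ = V₁ · (z₂/z₁)^α
V₂ = 8.0 × (66.6/13.0)^0.387 = 8.0 × (5.1231)^0.387
    = 8.0 × 1.8819 = 15.0549 m/s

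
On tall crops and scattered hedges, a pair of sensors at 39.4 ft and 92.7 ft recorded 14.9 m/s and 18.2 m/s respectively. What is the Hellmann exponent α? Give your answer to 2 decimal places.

α ≈ 0.23

Power law: V₂/V₁ = (z₂/z₁)^α ⇒ α = ln(V₂/V₁) / ln(z₂/z₁)
α = ln(18.2/14.9) / ln(92.7/39.4) = ln(1.2215) / ln(2.3528)
  = 0.20006 / 0.85560 = 0.23382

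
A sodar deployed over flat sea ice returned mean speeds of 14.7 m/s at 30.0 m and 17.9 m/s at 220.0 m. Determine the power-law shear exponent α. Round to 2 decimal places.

α ≈ 0.10

Power law: V₂/V₁ = (z₂/z₁)^α ⇒ α = ln(V₂/V₁) / ln(z₂/z₁)
α = ln(17.9/14.7) / ln(220.0/30.0) = ln(1.2177) / ln(7.3333)
  = 0.19695 / 1.99243 = 0.09885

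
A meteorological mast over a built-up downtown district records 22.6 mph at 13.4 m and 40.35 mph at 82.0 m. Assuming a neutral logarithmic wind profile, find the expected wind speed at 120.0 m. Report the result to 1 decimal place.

44.1 mph

Log law: V ∝ ln(z/z₀). From the pair, with r = V₁/V₂ = 0.56010,
ln z₀ = (ln z₁ − r·ln z₂)/(1 − r) = (2.5953 − 0.56010×4.4067)/0.43990 = 0.2888 → z₀ = 1.335 m
V₃ = V₁ · ln(z₃/z₀)/ln(z₁/z₀) = 22.6 × 4.4987/2.3064 = 44.0811 mph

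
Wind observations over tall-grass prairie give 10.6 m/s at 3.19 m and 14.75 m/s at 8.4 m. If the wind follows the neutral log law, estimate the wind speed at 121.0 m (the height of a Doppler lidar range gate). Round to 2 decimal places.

26.18 m/s

Log law: V ∝ ln(z/z₀). From the pair, with r = V₁/V₂ = 0.71864,
ln z₀ = (ln z₁ − r·ln z₂)/(1 − r) = (1.1600 − 0.71864×2.1282)/0.28136 = -1.3130 → z₀ = 0.2690 m
V₃ = V₁ · ln(z₃/z₀)/ln(z₁/z₀) = 10.6 × 6.1088/2.4730 = 26.1838 m/s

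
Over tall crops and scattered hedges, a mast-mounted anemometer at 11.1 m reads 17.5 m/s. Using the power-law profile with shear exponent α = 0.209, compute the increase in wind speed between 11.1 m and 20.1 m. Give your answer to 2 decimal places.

Power law: V₂ = V₁ · (z₂/z₁)^α = 17.5 × (1.8108)^0.209 = 19.8122 m/s
ΔV = 19.8122 − 17.5 = 2.3122 m/s

2.31 m/s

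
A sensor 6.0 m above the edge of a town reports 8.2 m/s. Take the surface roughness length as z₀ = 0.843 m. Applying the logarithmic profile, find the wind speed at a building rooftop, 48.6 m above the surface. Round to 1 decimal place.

16.9 m/s

Log law: V(z) ∝ ln(z/z₀), so V₂/V₁ = ln(z₂/z₀) / ln(z₁/z₀).
ln(48.6/0.843) = 4.0544, ln(6.0/0.843) = 1.9625
V₂ = 8.2 × 4.0544/1.9625 = 8.2 × 2.0659 = 16.9403 m/s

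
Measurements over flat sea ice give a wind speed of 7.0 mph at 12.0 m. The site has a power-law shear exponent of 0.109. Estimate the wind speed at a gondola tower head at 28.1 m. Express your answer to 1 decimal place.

7.7 mph

Power-law profile: V₂ = V₁ · (z₂/z₁)^α
V₂ = 7.0 × (28.1/12.0)^0.109 = 7.0 × (2.3417)^0.109
    = 7.0 × 1.0972 = 7.6803 mph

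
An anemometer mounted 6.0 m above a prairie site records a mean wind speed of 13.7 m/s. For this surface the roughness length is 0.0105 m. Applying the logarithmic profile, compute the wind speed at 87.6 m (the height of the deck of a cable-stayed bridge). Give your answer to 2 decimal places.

Log law: V(z) ∝ ln(z/z₀), so V₂/V₁ = ln(z₂/z₀) / ln(z₁/z₀).
ln(87.6/0.0105) = 9.0292, ln(6.0/0.0105) = 6.3481
V₂ = 13.7 × 9.0292/6.3481 = 13.7 × 1.4223 = 19.4859 m/s

19.49 m/s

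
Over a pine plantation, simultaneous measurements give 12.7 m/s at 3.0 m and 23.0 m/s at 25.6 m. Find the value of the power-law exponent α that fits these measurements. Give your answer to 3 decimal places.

α ≈ 0.277

Power law: V₂/V₁ = (z₂/z₁)^α ⇒ α = ln(V₂/V₁) / ln(z₂/z₁)
α = ln(23.0/12.7) / ln(25.6/3.0) = ln(1.8110) / ln(8.5333)
  = 0.59389 / 2.14398 = 0.27700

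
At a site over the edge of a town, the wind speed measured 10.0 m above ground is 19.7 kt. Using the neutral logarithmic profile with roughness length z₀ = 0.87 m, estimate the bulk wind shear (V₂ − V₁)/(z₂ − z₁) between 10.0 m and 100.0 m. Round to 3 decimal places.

Log law: V₂ = V₁ · ln(z₂/z₀)/ln(z₁/z₀) = 19.7 × 4.7444/2.4418 = 38.2765 kt
ΔV/Δz = (38.2765 − 19.7)/(100.0 − 10.0) = 18.5765/90.0000 = 0.20641 kt/m

0.206 kt/m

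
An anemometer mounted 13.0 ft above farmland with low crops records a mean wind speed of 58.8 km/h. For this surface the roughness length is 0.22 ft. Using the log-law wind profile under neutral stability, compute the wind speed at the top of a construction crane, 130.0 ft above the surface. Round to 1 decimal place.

92.0 km/h

Log law: V(z) ∝ ln(z/z₀), so V₂/V₁ = ln(z₂/z₀) / ln(z₁/z₀).
ln(130.0/0.22) = 6.3817, ln(13.0/0.22) = 4.0791
V₂ = 58.8 × 6.3817/4.0791 = 58.8 × 1.5645 = 91.9918 km/h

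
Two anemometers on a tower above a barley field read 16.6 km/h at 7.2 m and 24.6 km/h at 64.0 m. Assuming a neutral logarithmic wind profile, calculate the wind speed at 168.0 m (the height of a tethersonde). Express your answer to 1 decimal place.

Log law: V ∝ ln(z/z₀). From the pair, with r = V₁/V₂ = 0.67480,
ln z₀ = (ln z₁ − r·ln z₂)/(1 − r) = (1.9741 − 0.67480×4.1589)/0.32520 = -2.5594 → z₀ = 0.07735 m
V₃ = V₁ · ln(z₃/z₀)/ln(z₁/z₀) = 16.6 × 7.6833/4.5335 = 28.1338 km/h

28.1 km/h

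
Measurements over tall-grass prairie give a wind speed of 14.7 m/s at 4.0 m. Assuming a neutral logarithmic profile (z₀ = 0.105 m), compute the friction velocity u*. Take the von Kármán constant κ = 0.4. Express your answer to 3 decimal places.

u* ≈ 1.615 m/s

Log law: V(z) = (u*/κ) · ln(z/z₀) ⇒ u* = κ · V / ln(z/z₀)
u* = 0.4 × 14.7 / ln(4.0/0.105) = 0.4 × 14.7 / 3.6401
   = 5.8800 / 3.6401 = 1.6153 m/s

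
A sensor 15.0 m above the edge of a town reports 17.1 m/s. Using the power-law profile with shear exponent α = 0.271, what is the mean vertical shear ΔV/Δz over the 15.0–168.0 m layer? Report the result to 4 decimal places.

0.1033 m/s/m

Power law: V₂ = V₁ · (z₂/z₁)^α = 17.1 × (11.2000)^0.271 = 32.9105 m/s
ΔV/Δz = (32.9105 − 17.1)/(168.0 − 15.0) = 15.8105/153.0000 = 0.10334 m/s/m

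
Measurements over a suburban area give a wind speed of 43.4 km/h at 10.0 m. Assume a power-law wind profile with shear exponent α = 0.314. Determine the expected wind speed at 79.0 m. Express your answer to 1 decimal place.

Power-law profile: V₂ = V₁ · (z₂/z₁)^α
V₂ = 43.4 × (79.0/10.0)^0.314 = 43.4 × (7.9000)^0.314
    = 43.4 × 1.9136 = 83.0510 km/h

83.1 km/h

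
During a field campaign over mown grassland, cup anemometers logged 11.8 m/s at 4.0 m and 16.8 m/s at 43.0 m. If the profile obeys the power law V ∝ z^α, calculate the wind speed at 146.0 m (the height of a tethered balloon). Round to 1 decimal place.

First find α: α = ln(V₂/V₁)/ln(z₂/z₁) = ln(16.8/11.8)/ln(43.0/4.0) = 0.35328/2.37491 = 0.1488
Extrapolate from 43.0 m to 146.0 m: V₃ = 16.8 × (146.0/43.0)^0.1488 = 16.8 × 1.1994 = 20.1503 m/s

20.2 m/s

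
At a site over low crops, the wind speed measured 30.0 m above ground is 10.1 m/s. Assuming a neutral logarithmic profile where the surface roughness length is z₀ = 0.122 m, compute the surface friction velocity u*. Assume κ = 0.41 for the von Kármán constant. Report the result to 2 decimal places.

Log law: V(z) = (u*/κ) · ln(z/z₀) ⇒ u* = κ · V / ln(z/z₀)
u* = 0.41 × 10.1 / ln(30.0/0.122) = 0.41 × 10.1 / 5.5049
   = 4.1410 / 5.5049 = 0.7522 m/s

u* ≈ 0.75 m/s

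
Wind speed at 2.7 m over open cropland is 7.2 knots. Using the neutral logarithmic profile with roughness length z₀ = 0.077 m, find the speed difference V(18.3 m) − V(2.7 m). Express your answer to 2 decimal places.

Log law: V₂ = V₁ · ln(z₂/z₀)/ln(z₁/z₀) = 7.2 × 5.4709/3.5572 = 11.0733 knots
ΔV = 11.0733 − 7.2 = 3.8733 knots

3.87 knots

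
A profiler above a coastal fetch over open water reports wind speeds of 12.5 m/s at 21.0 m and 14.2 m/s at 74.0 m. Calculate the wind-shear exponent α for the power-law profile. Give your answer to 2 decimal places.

α ≈ 0.10

Power law: V₂/V₁ = (z₂/z₁)^α ⇒ α = ln(V₂/V₁) / ln(z₂/z₁)
α = ln(14.2/12.5) / ln(74.0/21.0) = ln(1.1360) / ln(3.5238)
  = 0.12751 / 1.25954 = 0.10124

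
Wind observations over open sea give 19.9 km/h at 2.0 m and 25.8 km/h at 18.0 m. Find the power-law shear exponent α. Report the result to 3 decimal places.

Power law: V₂/V₁ = (z₂/z₁)^α ⇒ α = ln(V₂/V₁) / ln(z₂/z₁)
α = ln(25.8/19.9) / ln(18.0/2.0) = ln(1.2965) / ln(9.0000)
  = 0.25965 / 2.19722 = 0.11817

α ≈ 0.118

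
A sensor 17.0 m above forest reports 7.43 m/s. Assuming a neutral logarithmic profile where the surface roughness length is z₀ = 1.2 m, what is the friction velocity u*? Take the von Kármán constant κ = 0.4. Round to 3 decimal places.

Log law: V(z) = (u*/κ) · ln(z/z₀) ⇒ u* = κ · V / ln(z/z₀)
u* = 0.4 × 7.43 / ln(17.0/1.2) = 0.4 × 7.43 / 2.6509
   = 2.9720 / 2.6509 = 1.1211 m/s

u* ≈ 1.121 m/s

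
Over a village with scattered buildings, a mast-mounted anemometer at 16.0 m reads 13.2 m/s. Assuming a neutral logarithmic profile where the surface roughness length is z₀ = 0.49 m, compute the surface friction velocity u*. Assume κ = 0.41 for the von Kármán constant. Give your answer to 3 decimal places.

Log law: V(z) = (u*/κ) · ln(z/z₀) ⇒ u* = κ · V / ln(z/z₀)
u* = 0.41 × 13.2 / ln(16.0/0.49) = 0.41 × 13.2 / 3.4859
   = 5.4120 / 3.4859 = 1.5525 m/s

u* ≈ 1.553 m/s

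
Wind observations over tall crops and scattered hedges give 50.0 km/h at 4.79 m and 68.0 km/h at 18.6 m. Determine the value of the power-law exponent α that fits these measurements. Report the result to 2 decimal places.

α ≈ 0.23

Power law: V₂/V₁ = (z₂/z₁)^α ⇒ α = ln(V₂/V₁) / ln(z₂/z₁)
α = ln(68.0/50.0) / ln(18.6/4.79) = ln(1.3600) / ln(3.8831)
  = 0.30748 / 1.35663 = 0.22665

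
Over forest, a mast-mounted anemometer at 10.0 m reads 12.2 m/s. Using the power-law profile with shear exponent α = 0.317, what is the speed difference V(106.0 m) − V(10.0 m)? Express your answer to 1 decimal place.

13.6 m/s

Power law: V₂ = V₁ · (z₂/z₁)^α = 12.2 × (10.6000)^0.317 = 25.7859 m/s
ΔV = 25.7859 − 12.2 = 13.5859 m/s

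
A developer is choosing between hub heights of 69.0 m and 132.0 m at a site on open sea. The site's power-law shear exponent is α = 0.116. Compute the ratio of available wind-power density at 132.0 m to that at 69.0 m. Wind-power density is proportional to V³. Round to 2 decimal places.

1.25

Speed ratio: V_B/V_A = (z_B/z_A)^α = (132.0/69.0)^0.116 = (1.9130)^0.116 = 1.07815
Power-density ratio: P_B/P_A = (V_B/V_A)³ = (1.07815)³ = 1.25326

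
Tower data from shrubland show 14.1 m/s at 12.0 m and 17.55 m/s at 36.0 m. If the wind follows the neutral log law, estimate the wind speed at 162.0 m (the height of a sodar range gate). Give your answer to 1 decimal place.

22.3 m/s

Log law: V ∝ ln(z/z₀). From the pair, with r = V₁/V₂ = 0.80342,
ln z₀ = (ln z₁ − r·ln z₂)/(1 − r) = (2.4849 − 0.80342×3.5835)/0.19658 = -2.0051 → z₀ = 0.1347 m
V₃ = V₁ · ln(z₃/z₀)/ln(z₁/z₀) = 14.1 × 7.0927/4.4900 = 22.2733 m/s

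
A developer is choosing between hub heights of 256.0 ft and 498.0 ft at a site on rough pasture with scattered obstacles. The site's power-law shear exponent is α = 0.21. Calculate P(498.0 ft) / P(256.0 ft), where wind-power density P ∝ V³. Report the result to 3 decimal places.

Speed ratio: V_B/V_A = (z_B/z_A)^α = (498.0/256.0)^0.21 = (1.9453)^0.21 = 1.14997
Power-density ratio: P_B/P_A = (V_B/V_A)³ = (1.14997)³ = 1.52077

1.521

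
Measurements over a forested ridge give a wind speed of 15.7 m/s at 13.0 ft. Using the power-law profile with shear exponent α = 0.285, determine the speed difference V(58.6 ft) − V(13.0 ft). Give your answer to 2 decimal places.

8.41 m/s

Power law: V₂ = V₁ · (z₂/z₁)^α = 15.7 × (4.5077)^0.285 = 24.1144 m/s
ΔV = 24.1144 − 15.7 = 8.4144 m/s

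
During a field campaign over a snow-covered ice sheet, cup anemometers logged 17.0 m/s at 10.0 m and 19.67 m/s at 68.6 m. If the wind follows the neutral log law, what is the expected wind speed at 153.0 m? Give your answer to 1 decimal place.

Log law: V ∝ ln(z/z₀). From the pair, with r = V₁/V₂ = 0.86426,
ln z₀ = (ln z₁ − r·ln z₂)/(1 − r) = (2.3026 − 0.86426×4.2283)/0.13574 = -9.9585 → z₀ = 0.00004732 m
V₃ = V₁ · ln(z₃/z₀)/ln(z₁/z₀) = 17.0 × 14.9889/12.2611 = 20.7822 m/s

20.8 m/s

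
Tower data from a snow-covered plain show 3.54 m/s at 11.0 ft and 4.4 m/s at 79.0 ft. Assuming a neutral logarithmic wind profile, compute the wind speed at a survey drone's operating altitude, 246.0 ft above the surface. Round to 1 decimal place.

4.9 m/s

Log law: V ∝ ln(z/z₀). From the pair, with r = V₁/V₂ = 0.80455,
ln z₀ = (ln z₁ − r·ln z₂)/(1 − r) = (2.3979 − 0.80455×4.3694)/0.19545 = -5.7176 → z₀ = 0.003288 ft
V₃ = V₁ · ln(z₃/z₀)/ln(z₁/z₀) = 3.54 × 11.2229/8.1155 = 4.8955 m/s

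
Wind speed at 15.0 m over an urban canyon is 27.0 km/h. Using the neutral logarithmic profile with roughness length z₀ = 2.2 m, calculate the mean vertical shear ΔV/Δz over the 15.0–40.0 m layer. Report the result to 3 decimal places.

0.552 km/h/m

Log law: V₂ = V₁ · ln(z₂/z₀)/ln(z₁/z₀) = 27.0 × 2.9004/1.9196 = 40.7958 km/h
ΔV/Δz = (40.7958 − 27.0)/(40.0 − 15.0) = 13.7958/25.0000 = 0.55183 km/h/m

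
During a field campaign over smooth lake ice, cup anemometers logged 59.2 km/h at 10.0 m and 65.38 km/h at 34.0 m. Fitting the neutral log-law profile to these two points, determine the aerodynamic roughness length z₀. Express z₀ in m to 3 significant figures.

z₀ ≈ 0.0000811 m

Log law: V(z) ∝ ln(z/z₀). With r = V₁/V₂ = 59.2/65.38 = 0.90548,
r · ln(z₂/z₀) = ln(z₁/z₀) ⇒ ln z₀ = (ln z₁ − r·ln z₂)/(1 − r)
ln z₀ = (2.30259 − 0.90548×3.52636) / 0.09452 = -9.4203
z₀ = exp(-9.4203) = 0.00008106 m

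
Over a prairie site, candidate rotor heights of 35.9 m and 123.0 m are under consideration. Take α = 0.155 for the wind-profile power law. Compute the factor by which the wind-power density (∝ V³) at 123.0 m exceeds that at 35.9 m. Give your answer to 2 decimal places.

Speed ratio: V_B/V_A = (z_B/z_A)^α = (123.0/35.9)^0.155 = (3.4262)^0.155 = 1.21031
Power-density ratio: P_B/P_A = (V_B/V_A)³ = (1.21031)³ = 1.77291

1.77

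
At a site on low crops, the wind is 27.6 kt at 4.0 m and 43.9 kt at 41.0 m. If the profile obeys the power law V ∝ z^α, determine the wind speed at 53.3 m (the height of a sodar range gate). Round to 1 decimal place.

46.3 kt

First find α: α = ln(V₂/V₁)/ln(z₂/z₁) = ln(43.9/27.6)/ln(41.0/4.0) = 0.46410/2.32728 = 0.1994
Extrapolate from 41.0 m to 53.3 m: V₃ = 43.9 × (53.3/41.0)^0.1994 = 43.9 × 1.0537 = 46.2580 kt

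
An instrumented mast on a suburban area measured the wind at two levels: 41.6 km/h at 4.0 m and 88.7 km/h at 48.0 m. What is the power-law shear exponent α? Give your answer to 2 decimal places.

Power law: V₂/V₁ = (z₂/z₁)^α ⇒ α = ln(V₂/V₁) / ln(z₂/z₁)
α = ln(88.7/41.6) / ln(48.0/4.0) = ln(2.1322) / ln(12.0000)
  = 0.75716 / 2.48491 = 0.30470

α ≈ 0.30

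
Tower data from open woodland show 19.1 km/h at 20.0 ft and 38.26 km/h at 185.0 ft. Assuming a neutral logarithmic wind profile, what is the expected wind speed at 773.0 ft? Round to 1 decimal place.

50.6 km/h

Log law: V ∝ ln(z/z₀). From the pair, with r = V₁/V₂ = 0.49922,
ln z₀ = (ln z₁ − r·ln z₂)/(1 − r) = (2.9957 − 0.49922×5.2204)/0.50078 = 0.7781 → z₀ = 2.177 ft
V₃ = V₁ · ln(z₃/z₀)/ln(z₁/z₀) = 19.1 × 5.8722/2.2177 = 50.5755 km/h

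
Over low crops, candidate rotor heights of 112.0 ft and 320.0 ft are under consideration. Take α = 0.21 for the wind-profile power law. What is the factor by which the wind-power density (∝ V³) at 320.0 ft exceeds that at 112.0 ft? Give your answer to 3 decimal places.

Speed ratio: V_B/V_A = (z_B/z_A)^α = (320.0/112.0)^0.21 = (2.8571)^0.21 = 1.24665
Power-density ratio: P_B/P_A = (V_B/V_A)³ = (1.24665)³ = 1.93748

1.937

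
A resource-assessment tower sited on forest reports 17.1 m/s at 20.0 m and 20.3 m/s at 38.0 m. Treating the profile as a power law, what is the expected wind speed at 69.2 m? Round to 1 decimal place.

First find α: α = ln(V₂/V₁)/ln(z₂/z₁) = ln(20.3/17.1)/ln(38.0/20.0) = 0.17154/0.64185 = 0.2673
Extrapolate from 38.0 m to 69.2 m: V₃ = 20.3 × (69.2/38.0)^0.2673 = 20.3 × 1.1737 = 23.8270 m/s

23.8 m/s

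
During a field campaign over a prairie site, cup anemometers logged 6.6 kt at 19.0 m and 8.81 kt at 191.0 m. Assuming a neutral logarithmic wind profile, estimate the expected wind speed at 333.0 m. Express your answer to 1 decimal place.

9.3 kt

Log law: V ∝ ln(z/z₀). From the pair, with r = V₁/V₂ = 0.74915,
ln z₀ = (ln z₁ − r·ln z₂)/(1 − r) = (2.9444 − 0.74915×5.2523)/0.25085 = -3.9477 → z₀ = 0.01930 m
V₃ = V₁ · ln(z₃/z₀)/ln(z₁/z₀) = 6.6 × 9.7559/6.8922 = 9.3423 kt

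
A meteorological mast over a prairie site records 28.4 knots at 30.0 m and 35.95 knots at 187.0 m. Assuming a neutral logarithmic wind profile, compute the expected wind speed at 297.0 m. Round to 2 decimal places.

37.86 knots

Log law: V ∝ ln(z/z₀). From the pair, with r = V₁/V₂ = 0.78999,
ln z₀ = (ln z₁ − r·ln z₂)/(1 − r) = (3.4012 − 0.78999×5.2311)/0.21001 = -3.4822 → z₀ = 0.03074 m
V₃ = V₁ · ln(z₃/z₀)/ln(z₁/z₀) = 28.4 × 9.1759/6.8834 = 37.8587 knots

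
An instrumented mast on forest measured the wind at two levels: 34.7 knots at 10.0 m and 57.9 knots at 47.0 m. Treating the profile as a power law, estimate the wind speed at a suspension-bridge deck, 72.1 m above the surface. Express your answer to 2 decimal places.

First find α: α = ln(V₂/V₁)/ln(z₂/z₁) = ln(57.9/34.7)/ln(47.0/10.0) = 0.51198/1.54756 = 0.3308
Extrapolate from 47.0 m to 72.1 m: V₃ = 57.9 × (72.1/47.0)^0.3308 = 57.9 × 1.1521 = 66.7051 knots

66.71 knots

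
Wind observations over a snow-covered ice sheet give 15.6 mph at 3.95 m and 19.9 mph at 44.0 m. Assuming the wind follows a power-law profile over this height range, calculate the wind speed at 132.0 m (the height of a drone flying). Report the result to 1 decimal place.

First find α: α = ln(V₂/V₁)/ln(z₂/z₁) = ln(19.9/15.6)/ln(44.0/3.95) = 0.24345/2.41047 = 0.1010
Extrapolate from 44.0 m to 132.0 m: V₃ = 19.9 × (132.0/44.0)^0.1010 = 19.9 × 1.1173 = 22.2352 mph

22.2 mph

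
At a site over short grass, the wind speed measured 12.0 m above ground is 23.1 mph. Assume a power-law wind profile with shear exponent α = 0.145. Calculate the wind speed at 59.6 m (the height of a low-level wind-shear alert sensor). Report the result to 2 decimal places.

Power-law profile: V₂ = V₁ · (z₂/z₁)^α
V₂ = 23.1 × (59.6/12.0)^0.145 = 23.1 × (4.9667)^0.145
    = 23.1 × 1.2616 = 29.1435 mph

29.14 mph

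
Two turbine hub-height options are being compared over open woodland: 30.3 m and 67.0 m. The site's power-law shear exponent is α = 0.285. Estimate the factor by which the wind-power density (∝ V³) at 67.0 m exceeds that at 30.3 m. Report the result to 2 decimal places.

1.97

Speed ratio: V_B/V_A = (z_B/z_A)^α = (67.0/30.3)^0.285 = (2.2112)^0.285 = 1.25378
Power-density ratio: P_B/P_A = (V_B/V_A)³ = (1.25378)³ = 1.97088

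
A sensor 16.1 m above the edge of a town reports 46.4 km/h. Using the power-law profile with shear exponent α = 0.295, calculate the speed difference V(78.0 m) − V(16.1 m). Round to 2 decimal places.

27.50 km/h

Power law: V₂ = V₁ · (z₂/z₁)^α = 46.4 × (4.8447)^0.295 = 73.9047 km/h
ΔV = 73.9047 − 46.4 = 27.5047 km/h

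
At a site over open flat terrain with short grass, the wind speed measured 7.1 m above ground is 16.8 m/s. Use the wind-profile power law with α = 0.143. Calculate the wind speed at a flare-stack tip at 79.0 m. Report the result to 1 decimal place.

Power-law profile: V₂ = V₁ · (z₂/z₁)^α
V₂ = 16.8 × (79.0/7.1)^0.143 = 16.8 × (11.1268)^0.143
    = 16.8 × 1.4113 = 23.7105 m/s

23.7 m/s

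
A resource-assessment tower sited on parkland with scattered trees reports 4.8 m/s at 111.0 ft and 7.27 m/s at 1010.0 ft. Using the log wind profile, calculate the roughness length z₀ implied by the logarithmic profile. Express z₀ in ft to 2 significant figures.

Log law: V(z) ∝ ln(z/z₀). With r = V₁/V₂ = 4.8/7.27 = 0.66025,
r · ln(z₂/z₀) = ln(z₁/z₀) ⇒ ln z₀ = (ln z₁ − r·ln z₂)/(1 − r)
ln z₀ = (4.70953 − 0.66025×6.91771) / 0.33975 = 0.4183
z₀ = exp(0.4183) = 1.519 ft

z₀ ≈ 1.5 ft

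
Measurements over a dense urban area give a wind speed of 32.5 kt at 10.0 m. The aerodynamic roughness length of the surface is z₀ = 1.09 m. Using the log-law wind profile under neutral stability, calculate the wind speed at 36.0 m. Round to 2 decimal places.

51.28 kt

Log law: V(z) ∝ ln(z/z₀), so V₂/V₁ = ln(z₂/z₀) / ln(z₁/z₀).
ln(36.0/1.09) = 3.4973, ln(10.0/1.09) = 2.2164
V₂ = 32.5 × 3.4973/2.2164 = 32.5 × 1.5779 = 51.2828 kt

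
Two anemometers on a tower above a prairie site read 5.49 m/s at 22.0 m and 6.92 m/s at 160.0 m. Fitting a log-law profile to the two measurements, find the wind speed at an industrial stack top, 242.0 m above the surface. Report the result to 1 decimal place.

7.2 m/s

Log law: V ∝ ln(z/z₀). From the pair, with r = V₁/V₂ = 0.79335,
ln z₀ = (ln z₁ − r·ln z₂)/(1 − r) = (3.0910 − 0.79335×5.0752)/0.20665 = -4.5264 → z₀ = 0.01082 m
V₃ = V₁ · ln(z₃/z₀)/ln(z₁/z₀) = 5.49 × 10.0153/7.6174 = 7.2182 m/s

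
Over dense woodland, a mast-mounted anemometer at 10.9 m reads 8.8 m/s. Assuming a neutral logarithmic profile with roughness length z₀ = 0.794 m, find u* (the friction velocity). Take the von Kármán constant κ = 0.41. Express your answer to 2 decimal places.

Log law: V(z) = (u*/κ) · ln(z/z₀) ⇒ u* = κ · V / ln(z/z₀)
u* = 0.41 × 8.8 / ln(10.9/0.794) = 0.41 × 8.8 / 2.6194
   = 3.6080 / 2.6194 = 1.3774 m/s

u* ≈ 1.38 m/s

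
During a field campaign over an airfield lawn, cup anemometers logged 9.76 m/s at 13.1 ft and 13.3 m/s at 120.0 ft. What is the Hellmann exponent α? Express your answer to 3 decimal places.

α ≈ 0.140

Power law: V₂/V₁ = (z₂/z₁)^α ⇒ α = ln(V₂/V₁) / ln(z₂/z₁)
α = ln(13.3/9.76) / ln(120.0/13.1) = ln(1.3627) / ln(9.1603)
  = 0.30947 / 2.21488 = 0.13972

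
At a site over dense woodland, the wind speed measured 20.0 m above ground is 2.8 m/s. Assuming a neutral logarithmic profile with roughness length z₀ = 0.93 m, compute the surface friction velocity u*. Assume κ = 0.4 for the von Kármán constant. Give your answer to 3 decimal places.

Log law: V(z) = (u*/κ) · ln(z/z₀) ⇒ u* = κ · V / ln(z/z₀)
u* = 0.4 × 2.8 / ln(20.0/0.93) = 0.4 × 2.8 / 3.0683
   = 1.1200 / 3.0683 = 0.3650 m/s

u* ≈ 0.365 m/s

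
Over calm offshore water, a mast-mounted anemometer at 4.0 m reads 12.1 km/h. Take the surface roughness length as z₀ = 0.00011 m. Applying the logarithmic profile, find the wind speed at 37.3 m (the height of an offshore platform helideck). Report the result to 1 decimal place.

Log law: V(z) ∝ ln(z/z₀), so V₂/V₁ = ln(z₂/z₀) / ln(z₁/z₀).
ln(37.3/0.00011) = 12.7340, ln(4.0/0.00011) = 10.5013
V₂ = 12.1 × 12.7340/10.5013 = 12.1 × 1.2126 = 14.6726 km/h

14.7 km/h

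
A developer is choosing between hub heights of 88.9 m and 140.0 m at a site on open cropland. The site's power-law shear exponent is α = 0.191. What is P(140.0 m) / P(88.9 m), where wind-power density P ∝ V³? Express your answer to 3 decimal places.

Speed ratio: V_B/V_A = (z_B/z_A)^α = (140.0/88.9)^0.191 = (1.5748)^0.191 = 1.09061
Power-density ratio: P_B/P_A = (V_B/V_A)³ = (1.09061)³ = 1.29721

1.297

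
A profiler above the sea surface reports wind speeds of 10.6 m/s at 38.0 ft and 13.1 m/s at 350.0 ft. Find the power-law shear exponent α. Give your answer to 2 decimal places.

Power law: V₂/V₁ = (z₂/z₁)^α ⇒ α = ln(V₂/V₁) / ln(z₂/z₁)
α = ln(13.1/10.6) / ln(350.0/38.0) = ln(1.2358) / ln(9.2105)
  = 0.21176 / 2.22035 = 0.09537

α ≈ 0.10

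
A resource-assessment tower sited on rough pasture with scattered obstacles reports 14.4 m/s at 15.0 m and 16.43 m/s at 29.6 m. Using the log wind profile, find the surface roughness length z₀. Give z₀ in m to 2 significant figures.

Log law: V(z) ∝ ln(z/z₀). With r = V₁/V₂ = 14.4/16.43 = 0.87645,
r · ln(z₂/z₀) = ln(z₁/z₀) ⇒ ln z₀ = (ln z₁ − r·ln z₂)/(1 − r)
ln z₀ = (2.70805 − 0.87645×3.38777) / 0.12355 = -2.1136
z₀ = exp(-2.1136) = 0.1208 m

z₀ ≈ 0.12 m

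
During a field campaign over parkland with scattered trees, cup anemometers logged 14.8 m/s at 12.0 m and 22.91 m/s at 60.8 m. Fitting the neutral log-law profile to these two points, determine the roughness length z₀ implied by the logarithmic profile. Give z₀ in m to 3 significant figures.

z₀ ≈ 0.621 m

Log law: V(z) ∝ ln(z/z₀). With r = V₁/V₂ = 14.8/22.91 = 0.64601,
r · ln(z₂/z₀) = ln(z₁/z₀) ⇒ ln z₀ = (ln z₁ − r·ln z₂)/(1 − r)
ln z₀ = (2.48491 − 0.64601×4.10759) / 0.35399 = -0.4763
z₀ = exp(-0.4763) = 0.6211 m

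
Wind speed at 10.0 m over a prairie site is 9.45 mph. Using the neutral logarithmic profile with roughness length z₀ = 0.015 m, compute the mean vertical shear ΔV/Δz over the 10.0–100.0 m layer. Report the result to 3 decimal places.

Log law: V₂ = V₁ · ln(z₂/z₀)/ln(z₁/z₀) = 9.45 × 8.8049/6.5023 = 12.7964 mph
ΔV/Δz = (12.7964 − 9.45)/(100.0 − 10.0) = 3.3464/90.0000 = 0.03718 mph/m

0.037 mph/m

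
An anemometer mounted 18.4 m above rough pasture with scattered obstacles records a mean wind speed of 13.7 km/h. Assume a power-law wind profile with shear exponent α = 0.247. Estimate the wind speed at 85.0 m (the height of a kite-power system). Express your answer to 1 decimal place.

Power-law profile: V₂ = V₁ · (z₂/z₁)^α
V₂ = 13.7 × (85.0/18.4)^0.247 = 13.7 × (4.6196)^0.247
    = 13.7 × 1.4593 = 19.9930 km/h

20.0 km/h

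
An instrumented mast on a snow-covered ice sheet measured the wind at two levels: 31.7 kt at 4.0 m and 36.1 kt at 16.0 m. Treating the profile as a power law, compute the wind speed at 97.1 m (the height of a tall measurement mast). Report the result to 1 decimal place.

First find α: α = ln(V₂/V₁)/ln(z₂/z₁) = ln(36.1/31.7)/ln(16.0/4.0) = 0.12998/1.38629 = 0.0938
Extrapolate from 16.0 m to 97.1 m: V₃ = 36.1 × (97.1/16.0)^0.0938 = 36.1 × 1.1842 = 42.7493 kt

42.7 kt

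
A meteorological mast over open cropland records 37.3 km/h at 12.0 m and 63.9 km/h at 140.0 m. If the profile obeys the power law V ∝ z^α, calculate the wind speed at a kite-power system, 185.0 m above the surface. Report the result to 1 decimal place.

67.9 km/h

First find α: α = ln(V₂/V₁)/ln(z₂/z₁) = ln(63.9/37.3)/ln(140.0/12.0) = 0.53833/2.45674 = 0.2191
Extrapolate from 140.0 m to 185.0 m: V₃ = 63.9 × (185.0/140.0)^0.2191 = 63.9 × 1.0630 = 67.9242 km/h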